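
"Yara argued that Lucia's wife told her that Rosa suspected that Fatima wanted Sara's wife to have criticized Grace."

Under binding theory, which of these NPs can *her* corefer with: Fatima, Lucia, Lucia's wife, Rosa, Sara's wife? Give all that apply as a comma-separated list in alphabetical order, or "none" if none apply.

*her* is a pronoun; Principle B requires it to be free in its binding domain — the clause headed by 'told'.
— Fatima: subject of the clause headed by 'wanted'; is c-commanded by the pronoun; coreference would bind this R-expression — blocked (Principle C).
— Lucia: possessor inside the subject DP of the clause headed by 'told'; does not c-command the pronoun — Principle B does not apply; allowed.
— Lucia's wife: subject of the clause headed by 'told'; c-commands the pronoun within its binding domain — blocked (Principle B).
— Rosa: subject of the clause headed by 'suspected'; is c-commanded by the pronoun; coreference would bind this R-expression — blocked (Principle C).
— Sara's wife: subject of the clause headed by 'criticized'; is c-commanded by the pronoun; coreference would bind this R-expression — blocked (Principle C).

Lucia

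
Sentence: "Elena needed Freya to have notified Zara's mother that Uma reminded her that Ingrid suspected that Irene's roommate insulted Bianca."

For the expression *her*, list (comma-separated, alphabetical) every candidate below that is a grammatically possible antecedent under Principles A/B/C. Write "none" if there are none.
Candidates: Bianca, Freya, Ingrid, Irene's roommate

Freya

*her* is a pronoun; Principle B requires it to be free in its binding domain — the clause headed by 'reminded'.
— Bianca: object of the clause headed by 'insulted'; is c-commanded by the pronoun; coreference would bind this R-expression — blocked (Principle C).
— Freya: subject of the clause headed by 'notified'; c-commands the pronoun but lies outside its binding domain — allowed.
— Ingrid: subject of the clause headed by 'suspected'; is c-commanded by the pronoun; coreference would bind this R-expression — blocked (Principle C).
— Irene's roommate: subject of the clause headed by 'insulted'; is c-commanded by the pronoun; coreference would bind this R-expression — blocked (Principle C).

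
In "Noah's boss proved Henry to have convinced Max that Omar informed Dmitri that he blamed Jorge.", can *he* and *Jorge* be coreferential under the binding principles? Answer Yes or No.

*Jorge* is an R-expression; Principle C requires it to be free (not bound by any c-commanding expression).
— he: subject of the clause headed by 'blamed'; the pronoun c-commands the R-expression — coreference blocked (Principle C).

No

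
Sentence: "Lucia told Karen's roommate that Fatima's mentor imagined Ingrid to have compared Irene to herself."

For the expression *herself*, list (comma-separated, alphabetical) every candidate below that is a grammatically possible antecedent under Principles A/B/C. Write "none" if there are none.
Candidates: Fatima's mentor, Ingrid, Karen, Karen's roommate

*herself* is a reflexive; Principle A requires it to be bound within its binding domain — the clause headed by 'compared'.
— Fatima's mentor: subject of the clause headed by 'imagined'; c-commands the reflexive but lies outside its binding domain — cannot bind it (Principle A).
— Ingrid: subject of the clause headed by 'compared'; c-commands the reflexive within its binding domain — allowed (Principle A).
— Karen: possessor inside the object DP of the matrix clause; does not c-command the reflexive — cannot bind it (Principle A).
— Karen's roommate: object of the matrix clause; c-commands the reflexive but lies outside its binding domain — cannot bind it (Principle A).

Ingrid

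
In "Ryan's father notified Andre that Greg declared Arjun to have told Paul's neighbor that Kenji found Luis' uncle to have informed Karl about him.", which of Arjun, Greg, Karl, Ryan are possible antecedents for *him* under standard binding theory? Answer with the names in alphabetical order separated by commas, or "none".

*him* is a pronoun; Principle B requires it to be free in its binding domain — the clause headed by 'informed'.
— Arjun: subject of the clause headed by 'told'; c-commands the pronoun but lies outside its binding domain — allowed.
— Greg: subject of the clause headed by 'declared'; c-commands the pronoun but lies outside its binding domain — allowed.
— Karl: object of the clause headed by 'informed'; c-commands the pronoun within its binding domain — blocked (Principle B).
— Ryan: possessor inside the subject DP of the matrix clause; does not c-command the pronoun — Principle B does not apply; allowed.

Arjun, Greg, Ryan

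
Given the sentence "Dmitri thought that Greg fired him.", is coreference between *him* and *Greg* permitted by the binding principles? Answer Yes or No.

*him* is a pronoun; Principle B requires it to be free in its binding domain — the clause headed by 'fired'.
— Greg: subject of the clause headed by 'fired'; c-commands the pronoun within its binding domain — blocked (Principle B).

No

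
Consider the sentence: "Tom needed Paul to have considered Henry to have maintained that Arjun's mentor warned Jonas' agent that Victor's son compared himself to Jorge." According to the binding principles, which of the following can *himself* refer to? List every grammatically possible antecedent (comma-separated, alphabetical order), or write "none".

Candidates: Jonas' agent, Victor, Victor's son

Victor's son

*himself* is a reflexive; Principle A requires it to be bound within its binding domain — the clause headed by 'compared'.
— Jonas' agent: object of the clause headed by 'warned'; c-commands the reflexive but lies outside its binding domain — cannot bind it (Principle A).
— Victor: possessor inside the subject DP of the clause headed by 'compared'; does not c-command the reflexive — cannot bind it (Principle A).
— Victor's son: subject of the clause headed by 'compared'; c-commands the reflexive within its binding domain — allowed (Principle A).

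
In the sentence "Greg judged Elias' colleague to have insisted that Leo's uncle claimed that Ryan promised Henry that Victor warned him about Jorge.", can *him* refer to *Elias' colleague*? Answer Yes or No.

*him* is a pronoun; Principle B requires it to be free in its binding domain — the clause headed by 'warned'.
— Elias' colleague: subject of the clause headed by 'insisted'; c-commands the pronoun but lies outside its binding domain — allowed.

Yes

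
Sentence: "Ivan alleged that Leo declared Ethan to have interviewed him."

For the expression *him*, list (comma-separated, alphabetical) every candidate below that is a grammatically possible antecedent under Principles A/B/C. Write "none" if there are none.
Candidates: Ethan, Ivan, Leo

Ivan, Leo

*him* is a pronoun; Principle B requires it to be free in its binding domain — the clause headed by 'interviewed'.
— Ethan: subject of the clause headed by 'interviewed'; c-commands the pronoun within its binding domain — blocked (Principle B).
— Ivan: subject of the matrix clause; c-commands the pronoun but lies outside its binding domain — allowed.
— Leo: subject of the clause headed by 'declared'; c-commands the pronoun but lies outside its binding domain — allowed.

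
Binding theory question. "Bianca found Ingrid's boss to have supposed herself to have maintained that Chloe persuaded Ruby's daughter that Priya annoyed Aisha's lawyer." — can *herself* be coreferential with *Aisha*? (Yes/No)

No

*herself* is a reflexive; Principle A requires it to be bound within its binding domain — the clause headed by 'supposed'.
— Aisha: possessor inside the object DP of the clause headed by 'annoyed'; does not c-command the reflexive — cannot bind it (Principle A).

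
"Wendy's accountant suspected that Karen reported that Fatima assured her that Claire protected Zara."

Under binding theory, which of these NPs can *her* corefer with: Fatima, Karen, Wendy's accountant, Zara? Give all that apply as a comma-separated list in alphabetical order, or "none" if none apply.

*her* is a pronoun; Principle B requires it to be free in its binding domain — the clause headed by 'assured'.
— Fatima: subject of the clause headed by 'assured'; c-commands the pronoun within its binding domain — blocked (Principle B).
— Karen: subject of the clause headed by 'reported'; c-commands the pronoun but lies outside its binding domain — allowed.
— Wendy's accountant: subject of the matrix clause; c-commands the pronoun but lies outside its binding domain — allowed.
— Zara: object of the clause headed by 'protected'; is c-commanded by the pronoun; coreference would bind this R-expression — blocked (Principle C).

Karen, Wendy's accountant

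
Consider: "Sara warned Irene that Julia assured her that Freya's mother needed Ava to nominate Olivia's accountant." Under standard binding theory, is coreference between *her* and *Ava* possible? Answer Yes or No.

*Ava* is an R-expression; Principle C requires it to be free (not bound by any c-commanding expression).
— her: object of the clause headed by 'assured'; the pronoun c-commands the R-expression — coreference blocked (Principle C).

No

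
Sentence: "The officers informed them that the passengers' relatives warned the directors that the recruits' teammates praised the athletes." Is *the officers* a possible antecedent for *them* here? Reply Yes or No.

No

*them* is a pronoun; Principle B requires it to be free in its binding domain — the matrix clause.
— the officers: subject of the matrix clause; c-commands the pronoun within its binding domain — blocked (Principle B).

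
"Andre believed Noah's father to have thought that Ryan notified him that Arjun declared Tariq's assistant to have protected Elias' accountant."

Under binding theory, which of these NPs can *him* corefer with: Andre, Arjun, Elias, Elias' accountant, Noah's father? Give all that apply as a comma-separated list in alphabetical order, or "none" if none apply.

Andre, Noah's father

*him* is a pronoun; Principle B requires it to be free in its binding domain — the clause headed by 'notified'.
— Andre: subject of the matrix clause; c-commands the pronoun but lies outside its binding domain — allowed.
— Arjun: subject of the clause headed by 'declared'; is c-commanded by the pronoun; coreference would bind this R-expression — blocked (Principle C).
— Elias: possessor inside the object DP of the clause headed by 'protected'; is c-commanded by the pronoun; coreference would bind this R-expression — blocked (Principle C).
— Elias' accountant: object of the clause headed by 'protected'; is c-commanded by the pronoun; coreference would bind this R-expression — blocked (Principle C).
— Noah's father: subject of the clause headed by 'thought'; c-commands the pronoun but lies outside its binding domain — allowed.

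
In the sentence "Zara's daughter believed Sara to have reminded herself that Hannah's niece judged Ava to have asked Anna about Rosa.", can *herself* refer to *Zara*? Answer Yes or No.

No

*herself* is a reflexive; Principle A requires it to be bound within its binding domain — the clause headed by 'reminded'.
— Zara: possessor inside the subject DP of the matrix clause; does not c-command the reflexive — cannot bind it (Principle A).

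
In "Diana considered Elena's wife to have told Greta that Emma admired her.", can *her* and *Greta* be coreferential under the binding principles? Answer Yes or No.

Yes

*Greta* is an R-expression; Principle C requires it to be free (not bound by any c-commanding expression).
— her: object of the clause headed by 'admired'; the pronoun does not c-command the R-expression — coreference allowed.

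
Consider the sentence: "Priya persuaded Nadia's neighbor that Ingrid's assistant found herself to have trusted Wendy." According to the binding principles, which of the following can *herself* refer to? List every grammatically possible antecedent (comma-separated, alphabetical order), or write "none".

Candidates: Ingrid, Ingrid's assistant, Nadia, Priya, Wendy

*herself* is a reflexive; Principle A requires it to be bound within its binding domain — the clause headed by 'found'.
— Ingrid: possessor inside the subject DP of the clause headed by 'found'; does not c-command the reflexive — cannot bind it (Principle A).
— Ingrid's assistant: subject of the clause headed by 'found'; c-commands the reflexive within its binding domain — allowed (Principle A).
— Nadia: possessor inside the object DP of the matrix clause; does not c-command the reflexive — cannot bind it (Principle A).
— Priya: subject of the matrix clause; c-commands the reflexive but lies outside its binding domain — cannot bind it (Principle A).
— Wendy: object of the clause headed by 'trusted'; does not c-command the reflexive — cannot bind it (Principle A).

Ingrid's assistant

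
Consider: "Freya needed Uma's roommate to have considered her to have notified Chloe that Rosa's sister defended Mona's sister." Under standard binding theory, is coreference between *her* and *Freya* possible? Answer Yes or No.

*Freya* is an R-expression; Principle C requires it to be free (not bound by any c-commanding expression).
— her: subject of the clause headed by 'notified'; the pronoun does not c-command the R-expression — coreference allowed.

Yes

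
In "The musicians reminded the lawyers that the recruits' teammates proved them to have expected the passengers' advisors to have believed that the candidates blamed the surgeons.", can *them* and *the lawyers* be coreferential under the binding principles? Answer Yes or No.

*the lawyers* is an R-expression; Principle C requires it to be free (not bound by any c-commanding expression).
— them: subject of the clause headed by 'expected'; the pronoun does not c-command the R-expression — coreference allowed.

Yes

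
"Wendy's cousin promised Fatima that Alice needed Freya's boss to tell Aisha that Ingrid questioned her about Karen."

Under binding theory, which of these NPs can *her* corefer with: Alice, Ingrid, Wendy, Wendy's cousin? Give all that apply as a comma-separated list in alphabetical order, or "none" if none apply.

Alice, Wendy, Wendy's cousin

*her* is a pronoun; Principle B requires it to be free in its binding domain — the clause headed by 'questioned'.
— Alice: subject of the clause headed by 'needed'; c-commands the pronoun but lies outside its binding domain — allowed.
— Ingrid: subject of the clause headed by 'questioned'; c-commands the pronoun within its binding domain — blocked (Principle B).
— Wendy: possessor inside the subject DP of the matrix clause; does not c-command the pronoun — Principle B does not apply; allowed.
— Wendy's cousin: subject of the matrix clause; c-commands the pronoun but lies outside its binding domain — allowed.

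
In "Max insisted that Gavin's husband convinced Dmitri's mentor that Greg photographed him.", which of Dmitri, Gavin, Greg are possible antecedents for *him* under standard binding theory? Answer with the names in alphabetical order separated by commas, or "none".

*him* is a pronoun; Principle B requires it to be free in its binding domain — the clause headed by 'photographed'.
— Dmitri: possessor inside the object DP of the clause headed by 'convinced'; does not c-command the pronoun — Principle B does not apply; allowed.
— Gavin: possessor inside the subject DP of the clause headed by 'convinced'; does not c-command the pronoun — Principle B does not apply; allowed.
— Greg: subject of the clause headed by 'photographed'; c-commands the pronoun within its binding domain — blocked (Principle B).

Dmitri, Gavin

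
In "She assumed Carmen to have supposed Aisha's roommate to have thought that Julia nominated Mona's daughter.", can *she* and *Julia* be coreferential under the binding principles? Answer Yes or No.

*Julia* is an R-expression; Principle C requires it to be free (not bound by any c-commanding expression).
— she: subject of the matrix clause; the pronoun c-commands the R-expression — coreference blocked (Principle C).

No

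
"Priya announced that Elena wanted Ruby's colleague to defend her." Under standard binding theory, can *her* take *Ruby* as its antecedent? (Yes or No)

*her* is a pronoun; Principle B requires it to be free in its binding domain — the clause headed by 'defend'.
— Ruby: possessor inside the subject DP of the clause headed by 'defend'; does not c-command the pronoun — Principle B does not apply; allowed.

Yes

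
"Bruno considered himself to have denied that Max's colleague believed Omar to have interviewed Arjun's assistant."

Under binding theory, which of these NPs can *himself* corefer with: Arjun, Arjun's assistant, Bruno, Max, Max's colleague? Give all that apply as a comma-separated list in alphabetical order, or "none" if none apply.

*himself* is a reflexive; Principle A requires it to be bound within its binding domain — the matrix clause.
— Arjun: possessor inside the object DP of the clause headed by 'interviewed'; does not c-command the reflexive — cannot bind it (Principle A).
— Arjun's assistant: object of the clause headed by 'interviewed'; does not c-command the reflexive — cannot bind it (Principle A).
— Bruno: subject of the matrix clause; c-commands the reflexive within its binding domain — allowed (Principle A).
— Max: possessor inside the subject DP of the clause headed by 'believed'; does not c-command the reflexive — cannot bind it (Principle A).
— Max's colleague: subject of the clause headed by 'believed'; does not c-command the reflexive — cannot bind it (Principle A).

Bruno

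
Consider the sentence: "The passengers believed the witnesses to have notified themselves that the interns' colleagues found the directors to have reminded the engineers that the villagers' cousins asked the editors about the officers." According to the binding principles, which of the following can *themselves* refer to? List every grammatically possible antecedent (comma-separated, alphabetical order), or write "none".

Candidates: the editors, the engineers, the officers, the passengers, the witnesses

*themselves* is a reflexive; Principle A requires it to be bound within its binding domain — the clause headed by 'notified'.
— the editors: object of the clause headed by 'asked'; does not c-command the reflexive — cannot bind it (Principle A).
— the engineers: object of the clause headed by 'reminded'; does not c-command the reflexive — cannot bind it (Principle A).
— the officers: second object of the clause headed by 'asked'; does not c-command the reflexive — cannot bind it (Principle A).
— the passengers: subject of the matrix clause; c-commands the reflexive but lies outside its binding domain — cannot bind it (Principle A).
— the witnesses: subject of the clause headed by 'notified'; c-commands the reflexive within its binding domain — allowed (Principle A).

the witnesses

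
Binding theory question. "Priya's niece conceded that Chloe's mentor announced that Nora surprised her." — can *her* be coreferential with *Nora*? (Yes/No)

No

*her* is a pronoun; Principle B requires it to be free in its binding domain — the clause headed by 'surprised'.
— Nora: subject of the clause headed by 'surprised'; c-commands the pronoun within its binding domain — blocked (Principle B).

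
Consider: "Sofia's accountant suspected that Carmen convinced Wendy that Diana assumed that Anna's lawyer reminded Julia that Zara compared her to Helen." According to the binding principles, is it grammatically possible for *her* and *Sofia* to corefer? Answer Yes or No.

*her* is a pronoun; Principle B requires it to be free in its binding domain — the clause headed by 'compared'.
— Sofia: possessor inside the subject DP of the matrix clause; does not c-command the pronoun — Principle B does not apply; allowed.

Yes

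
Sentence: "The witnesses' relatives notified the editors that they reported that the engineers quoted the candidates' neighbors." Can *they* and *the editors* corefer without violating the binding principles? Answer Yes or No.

*the editors* is an R-expression; Principle C requires it to be free (not bound by any c-commanding expression).
— they: subject of the clause headed by 'reported'; the pronoun does not c-command the R-expression — coreference allowed.

Yes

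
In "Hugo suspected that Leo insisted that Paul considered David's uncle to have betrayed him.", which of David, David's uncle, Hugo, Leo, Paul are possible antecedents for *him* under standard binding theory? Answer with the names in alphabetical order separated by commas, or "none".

David, Hugo, Leo, Paul

*him* is a pronoun; Principle B requires it to be free in its binding domain — the clause headed by 'betrayed'.
— David: possessor inside the subject DP of the clause headed by 'betrayed'; does not c-command the pronoun — Principle B does not apply; allowed.
— David's uncle: subject of the clause headed by 'betrayed'; c-commands the pronoun within its binding domain — blocked (Principle B).
— Hugo: subject of the matrix clause; c-commands the pronoun but lies outside its binding domain — allowed.
— Leo: subject of the clause headed by 'insisted'; c-commands the pronoun but lies outside its binding domain — allowed.
— Paul: subject of the clause headed by 'considered'; c-commands the pronoun but lies outside its binding domain — allowed.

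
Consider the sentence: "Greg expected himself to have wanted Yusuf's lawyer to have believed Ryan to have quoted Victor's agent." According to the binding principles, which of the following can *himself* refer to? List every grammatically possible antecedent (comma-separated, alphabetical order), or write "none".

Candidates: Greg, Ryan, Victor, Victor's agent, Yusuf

*himself* is a reflexive; Principle A requires it to be bound within its binding domain — the matrix clause.
— Greg: subject of the matrix clause; c-commands the reflexive within its binding domain — allowed (Principle A).
— Ryan: subject of the clause headed by 'quoted'; does not c-command the reflexive — cannot bind it (Principle A).
— Victor: possessor inside the object DP of the clause headed by 'quoted'; does not c-command the reflexive — cannot bind it (Principle A).
— Victor's agent: object of the clause headed by 'quoted'; does not c-command the reflexive — cannot bind it (Principle A).
— Yusuf: possessor inside the subject DP of the clause headed by 'believed'; does not c-command the reflexive — cannot bind it (Principle A).

Greg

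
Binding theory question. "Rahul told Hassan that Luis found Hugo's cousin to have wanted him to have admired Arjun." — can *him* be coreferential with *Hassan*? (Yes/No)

*him* is a pronoun; Principle B requires it to be free in its binding domain — the clause headed by 'wanted'.
— Hassan: object of the matrix clause; c-commands the pronoun but lies outside its binding domain — allowed.

Yes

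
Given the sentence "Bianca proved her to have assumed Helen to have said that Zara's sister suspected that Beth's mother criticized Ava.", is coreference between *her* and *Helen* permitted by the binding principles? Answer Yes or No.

*her* is a pronoun; Principle B requires it to be free in its binding domain — the matrix clause.
— Helen: subject of the clause headed by 'said'; is c-commanded by the pronoun; coreference would bind this R-expression — blocked (Principle C).

No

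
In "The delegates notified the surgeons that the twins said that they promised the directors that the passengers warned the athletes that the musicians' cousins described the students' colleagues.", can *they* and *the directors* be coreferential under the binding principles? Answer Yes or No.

*the directors* is an R-expression; Principle C requires it to be free (not bound by any c-commanding expression).
— they: subject of the clause headed by 'promised'; the pronoun c-commands the R-expression — coreference blocked (Principle C).

No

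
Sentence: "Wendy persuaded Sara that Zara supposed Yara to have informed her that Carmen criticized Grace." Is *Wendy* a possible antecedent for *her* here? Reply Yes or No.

*her* is a pronoun; Principle B requires it to be free in its binding domain — the clause headed by 'informed'.
— Wendy: subject of the matrix clause; c-commands the pronoun but lies outside its binding domain — allowed.

Yes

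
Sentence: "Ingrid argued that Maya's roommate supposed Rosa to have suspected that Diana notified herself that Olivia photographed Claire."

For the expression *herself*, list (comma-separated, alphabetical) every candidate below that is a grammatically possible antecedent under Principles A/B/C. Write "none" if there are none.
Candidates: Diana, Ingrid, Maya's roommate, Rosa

Diana

*herself* is a reflexive; Principle A requires it to be bound within its binding domain — the clause headed by 'notified'.
— Diana: subject of the clause headed by 'notified'; c-commands the reflexive within its binding domain — allowed (Principle A).
— Ingrid: subject of the matrix clause; c-commands the reflexive but lies outside its binding domain — cannot bind it (Principle A).
— Maya's roommate: subject of the clause headed by 'supposed'; c-commands the reflexive but lies outside its binding domain — cannot bind it (Principle A).
— Rosa: subject of the clause headed by 'suspected'; c-commands the reflexive but lies outside its binding domain — cannot bind it (Principle A).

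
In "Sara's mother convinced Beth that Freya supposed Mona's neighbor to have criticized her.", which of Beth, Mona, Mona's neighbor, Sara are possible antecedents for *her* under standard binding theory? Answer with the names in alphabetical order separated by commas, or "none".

*her* is a pronoun; Principle B requires it to be free in its binding domain — the clause headed by 'criticized'.
— Beth: object of the matrix clause; c-commands the pronoun but lies outside its binding domain — allowed.
— Mona: possessor inside the subject DP of the clause headed by 'criticized'; does not c-command the pronoun — Principle B does not apply; allowed.
— Mona's neighbor: subject of the clause headed by 'criticized'; c-commands the pronoun within its binding domain — blocked (Principle B).
— Sara: possessor inside the subject DP of the matrix clause; does not c-command the pronoun — Principle B does not apply; allowed.

Beth, Mona, Sara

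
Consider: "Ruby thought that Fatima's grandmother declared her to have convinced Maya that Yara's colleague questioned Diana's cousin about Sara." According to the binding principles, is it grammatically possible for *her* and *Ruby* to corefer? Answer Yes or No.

Yes

*her* is a pronoun; Principle B requires it to be free in its binding domain — the clause headed by 'declared'.
— Ruby: subject of the matrix clause; c-commands the pronoun but lies outside its binding domain — allowed.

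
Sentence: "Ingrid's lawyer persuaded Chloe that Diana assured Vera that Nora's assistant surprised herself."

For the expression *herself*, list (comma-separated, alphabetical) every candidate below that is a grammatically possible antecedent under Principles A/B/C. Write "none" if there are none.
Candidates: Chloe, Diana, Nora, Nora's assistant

Nora's assistant

*herself* is a reflexive; Principle A requires it to be bound within its binding domain — the clause headed by 'surprised'.
— Chloe: object of the matrix clause; c-commands the reflexive but lies outside its binding domain — cannot bind it (Principle A).
— Diana: subject of the clause headed by 'assured'; c-commands the reflexive but lies outside its binding domain — cannot bind it (Principle A).
— Nora: possessor inside the subject DP of the clause headed by 'surprised'; does not c-command the reflexive — cannot bind it (Principle A).
— Nora's assistant: subject of the clause headed by 'surprised'; c-commands the reflexive within its binding domain — allowed (Principle A).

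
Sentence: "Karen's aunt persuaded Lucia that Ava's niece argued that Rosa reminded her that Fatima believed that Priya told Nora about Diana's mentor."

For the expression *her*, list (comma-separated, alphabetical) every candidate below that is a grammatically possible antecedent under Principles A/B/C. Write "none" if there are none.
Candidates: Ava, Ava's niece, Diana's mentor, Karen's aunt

Ava, Ava's niece, Karen's aunt

*her* is a pronoun; Principle B requires it to be free in its binding domain — the clause headed by 'reminded'.
— Ava: possessor inside the subject DP of the clause headed by 'argued'; does not c-command the pronoun — Principle B does not apply; allowed.
— Ava's niece: subject of the clause headed by 'argued'; c-commands the pronoun but lies outside its binding domain — allowed.
— Diana's mentor: second object of the clause headed by 'told'; is c-commanded by the pronoun; coreference would bind this R-expression — blocked (Principle C).
— Karen's aunt: subject of the matrix clause; c-commands the pronoun but lies outside its binding domain — allowed.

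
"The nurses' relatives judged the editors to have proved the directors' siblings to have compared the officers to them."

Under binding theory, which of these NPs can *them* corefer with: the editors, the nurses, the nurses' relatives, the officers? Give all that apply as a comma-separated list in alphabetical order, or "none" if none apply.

the editors, the nurses, the nurses' relatives

*them* is a pronoun; Principle B requires it to be free in its binding domain — the clause headed by 'compared'.
— the editors: subject of the clause headed by 'proved'; c-commands the pronoun but lies outside its binding domain — allowed.
— the nurses: possessor inside the subject DP of the matrix clause; does not c-command the pronoun — Principle B does not apply; allowed.
— the nurses' relatives: subject of the matrix clause; c-commands the pronoun but lies outside its binding domain — allowed.
— the officers: object of the clause headed by 'compared'; c-commands the pronoun within its binding domain — blocked (Principle B).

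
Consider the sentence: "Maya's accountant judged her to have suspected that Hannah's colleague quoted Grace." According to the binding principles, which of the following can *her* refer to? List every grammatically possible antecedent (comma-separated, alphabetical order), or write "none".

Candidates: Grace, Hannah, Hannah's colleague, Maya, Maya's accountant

Maya

*her* is a pronoun; Principle B requires it to be free in its binding domain — the matrix clause.
— Grace: object of the clause headed by 'quoted'; is c-commanded by the pronoun; coreference would bind this R-expression — blocked (Principle C).
— Hannah: possessor inside the subject DP of the clause headed by 'quoted'; is c-commanded by the pronoun; coreference would bind this R-expression — blocked (Principle C).
— Hannah's colleague: subject of the clause headed by 'quoted'; is c-commanded by the pronoun; coreference would bind this R-expression — blocked (Principle C).
— Maya: possessor inside the subject DP of the matrix clause; does not c-command the pronoun — Principle B does not apply; allowed.
— Maya's accountant: subject of the matrix clause; c-commands the pronoun within its binding domain — blocked (Principle B).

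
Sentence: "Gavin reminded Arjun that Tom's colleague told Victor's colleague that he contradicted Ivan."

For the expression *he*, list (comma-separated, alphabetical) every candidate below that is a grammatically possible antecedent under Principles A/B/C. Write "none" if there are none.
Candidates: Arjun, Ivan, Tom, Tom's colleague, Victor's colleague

Arjun, Tom, Tom's colleague, Victor's colleague

*he* is a pronoun; Principle B requires it to be free in its binding domain — the clause headed by 'contradicted'.
— Arjun: object of the matrix clause; c-commands the pronoun but lies outside its binding domain — allowed.
— Ivan: object of the clause headed by 'contradicted'; is c-commanded by the pronoun; coreference would bind this R-expression — blocked (Principle C).
— Tom: possessor inside the subject DP of the clause headed by 'told'; does not c-command the pronoun — Principle B does not apply; allowed.
— Tom's colleague: subject of the clause headed by 'told'; c-commands the pronoun but lies outside its binding domain — allowed.
— Victor's colleague: object of the clause headed by 'told'; c-commands the pronoun but lies outside its binding domain — allowed.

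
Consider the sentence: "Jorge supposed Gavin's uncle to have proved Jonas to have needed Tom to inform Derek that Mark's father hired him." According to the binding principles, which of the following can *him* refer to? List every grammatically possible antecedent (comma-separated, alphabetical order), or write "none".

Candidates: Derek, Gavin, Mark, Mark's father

*him* is a pronoun; Principle B requires it to be free in its binding domain — the clause headed by 'hired'.
— Derek: object of the clause headed by 'inform'; c-commands the pronoun but lies outside its binding domain — allowed.
— Gavin: possessor inside the subject DP of the clause headed by 'proved'; does not c-command the pronoun — Principle B does not apply; allowed.
— Mark: possessor inside the subject DP of the clause headed by 'hired'; does not c-command the pronoun — Principle B does not apply; allowed.
— Mark's father: subject of the clause headed by 'hired'; c-commands the pronoun within its binding domain — blocked (Principle B).

Derek, Gavin, Mark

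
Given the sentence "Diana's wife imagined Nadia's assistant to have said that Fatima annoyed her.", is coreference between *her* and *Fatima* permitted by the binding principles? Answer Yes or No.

No

*her* is a pronoun; Principle B requires it to be free in its binding domain — the clause headed by 'annoyed'.
— Fatima: subject of the clause headed by 'annoyed'; c-commands the pronoun within its binding domain — blocked (Principle B).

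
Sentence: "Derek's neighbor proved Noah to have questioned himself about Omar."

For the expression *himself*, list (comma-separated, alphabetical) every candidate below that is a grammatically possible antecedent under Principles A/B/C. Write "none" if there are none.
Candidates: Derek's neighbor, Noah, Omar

Noah

*himself* is a reflexive; Principle A requires it to be bound within its binding domain — the clause headed by 'questioned'.
— Derek's neighbor: subject of the matrix clause; c-commands the reflexive but lies outside its binding domain — cannot bind it (Principle A).
— Noah: subject of the clause headed by 'questioned'; c-commands the reflexive within its binding domain — allowed (Principle A).
— Omar: second object of the clause headed by 'questioned'; does not c-command the reflexive — cannot bind it (Principle A).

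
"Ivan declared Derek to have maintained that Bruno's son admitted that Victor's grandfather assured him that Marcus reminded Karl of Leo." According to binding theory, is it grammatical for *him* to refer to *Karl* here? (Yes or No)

*Karl* is an R-expression; Principle C requires it to be free (not bound by any c-commanding expression).
— him: object of the clause headed by 'assured'; the pronoun c-commands the R-expression — coreference blocked (Principle C).

No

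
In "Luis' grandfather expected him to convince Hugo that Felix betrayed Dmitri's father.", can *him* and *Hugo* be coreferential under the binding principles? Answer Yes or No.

*Hugo* is an R-expression; Principle C requires it to be free (not bound by any c-commanding expression).
— him: subject of the clause headed by 'convince'; the pronoun c-commands the R-expression — coreference blocked (Principle C).

No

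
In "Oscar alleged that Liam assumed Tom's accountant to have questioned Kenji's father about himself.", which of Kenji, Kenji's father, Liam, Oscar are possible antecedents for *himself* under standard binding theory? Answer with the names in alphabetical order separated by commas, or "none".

*himself* is a reflexive; Principle A requires it to be bound within its binding domain — the clause headed by 'questioned'.
— Kenji: possessor inside the object DP of the clause headed by 'questioned'; does not c-command the reflexive — cannot bind it (Principle A).
— Kenji's father: object of the clause headed by 'questioned'; c-commands the reflexive within its binding domain — allowed (Principle A).
— Liam: subject of the clause headed by 'assumed'; c-commands the reflexive but lies outside its binding domain — cannot bind it (Principle A).
— Oscar: subject of the matrix clause; c-commands the reflexive but lies outside its binding domain — cannot bind it (Principle A).

Kenji's father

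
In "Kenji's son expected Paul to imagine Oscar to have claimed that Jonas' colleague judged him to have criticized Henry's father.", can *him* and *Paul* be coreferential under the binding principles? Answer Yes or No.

*Paul* is an R-expression; Principle C requires it to be free (not bound by any c-commanding expression).
— him: subject of the clause headed by 'criticized'; the pronoun does not c-command the R-expression — coreference allowed.

Yes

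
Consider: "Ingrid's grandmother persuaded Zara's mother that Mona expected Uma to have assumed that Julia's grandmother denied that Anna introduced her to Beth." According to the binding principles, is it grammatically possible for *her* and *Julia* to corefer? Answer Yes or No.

Yes

*her* is a pronoun; Principle B requires it to be free in its binding domain — the clause headed by 'introduced'.
— Julia: possessor inside the subject DP of the clause headed by 'denied'; does not c-command the pronoun — Principle B does not apply; allowed.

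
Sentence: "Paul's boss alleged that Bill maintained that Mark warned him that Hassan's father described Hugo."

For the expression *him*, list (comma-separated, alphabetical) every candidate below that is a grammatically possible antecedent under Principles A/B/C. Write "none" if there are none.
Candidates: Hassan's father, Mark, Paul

Paul

*him* is a pronoun; Principle B requires it to be free in its binding domain — the clause headed by 'warned'.
— Hassan's father: subject of the clause headed by 'described'; is c-commanded by the pronoun; coreference would bind this R-expression — blocked (Principle C).
— Mark: subject of the clause headed by 'warned'; c-commands the pronoun within its binding domain — blocked (Principle B).
— Paul: possessor inside the subject DP of the matrix clause; does not c-command the pronoun — Principle B does not apply; allowed.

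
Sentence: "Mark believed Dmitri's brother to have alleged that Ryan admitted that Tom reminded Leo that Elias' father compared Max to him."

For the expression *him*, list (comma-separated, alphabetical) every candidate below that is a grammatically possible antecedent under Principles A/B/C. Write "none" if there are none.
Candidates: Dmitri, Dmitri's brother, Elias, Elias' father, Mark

Dmitri, Dmitri's brother, Elias, Mark

*him* is a pronoun; Principle B requires it to be free in its binding domain — the clause headed by 'compared'.
— Dmitri: possessor inside the subject DP of the clause headed by 'alleged'; does not c-command the pronoun — Principle B does not apply; allowed.
— Dmitri's brother: subject of the clause headed by 'alleged'; c-commands the pronoun but lies outside its binding domain — allowed.
— Elias: possessor inside the subject DP of the clause headed by 'compared'; does not c-command the pronoun — Principle B does not apply; allowed.
— Elias' father: subject of the clause headed by 'compared'; c-commands the pronoun within its binding domain — blocked (Principle B).
— Mark: subject of the matrix clause; c-commands the pronoun but lies outside its binding domain — allowed.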